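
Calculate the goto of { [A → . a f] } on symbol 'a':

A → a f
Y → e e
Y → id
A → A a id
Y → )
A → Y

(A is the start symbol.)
{ [A → a . f] }

GOTO(I, 'a') = CLOSURE({ [A → αX.β] : [A → α.Xβ] ∈ I, X = 'a' })

Items with dot before 'a', with the dot advanced:
  [A → . a f] → [A → a . f]
Closure adds nothing (no advanced item has the dot before a non-terminal).

GOTO = { [A → a . f] }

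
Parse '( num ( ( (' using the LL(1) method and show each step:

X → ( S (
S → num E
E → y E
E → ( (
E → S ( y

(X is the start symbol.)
LL(1) parsing maintains a stack (initially the start symbol over $) and the input. At each step: if the stack top is a terminal, match it against the current input token; if it is a non-terminal N, replace it with the RHS of M[N, lookahead] (the unique production whose predict set contains the lookahead).

Stack is shown with the top on the left.

Stack      Input          Action
--------------------------------
X $        ( num ( ( ( $  output X → ( S (
( S ( $    ( num ( ( ( $  match '('
S ( $      num ( ( ( $    output S → num E
num E ( $  num ( ( ( $    match 'num'
E ( $      ( ( ( $        output E → ( (
( ( ( $    ( ( ( $        match '('
( ( $      ( ( $          match '('
( $        ( $            match '('
$          $              accept

The string is accepted.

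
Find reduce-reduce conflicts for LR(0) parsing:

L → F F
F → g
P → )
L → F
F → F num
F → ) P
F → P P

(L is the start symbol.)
No reduce-reduce conflicts

A reduce-reduce conflict occurs when an LR(0) state has two complete items [A → α .] and [B → β .] — both call for a reduction, and with no lookahead the parser cannot choose between them.

Augment with L' → L and build the canonical LR(0) collection (I0 = CLOSURE({[L' → . L]}), then GOTO on every symbol after a dot until no new states appear). It has 11 states:
  I0: { [F → . ) P], [F → . F num], [F → . P P], [F → . g], [L → . F F], [L → . F], [L' → . L], [P → . )] }  — shift
  I1: { [F → ) . P], [P → ) .], [P → . )] }  — shift, reduce
  I2: { [F → . ) P], [F → . F num], [F → . P P], [F → . g], [F → F . num], [L → F . F], [L → F .], [P → . )] }  — shift, reduce
  I3: { [L' → L .] }  — accept
  I4: { [F → P . P], [P → . )] }  — shift
  I5: { [F → g .] }  — reduce
  I6: { [P → ) .] }  — reduce
  I7: { [F → P P .] }  — reduce
  I8: { [F → F . num], [L → F F .] }  — shift, reduce
  I9: { [F → F num .] }  — reduce
  I10: { [F → ) P .] }  — reduce

No state contains more than one complete item.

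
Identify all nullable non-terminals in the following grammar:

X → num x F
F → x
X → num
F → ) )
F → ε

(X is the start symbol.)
ε-productions: F → ε
So F is immediately nullable.
No further non-terminal can be added: every production for the remaining non-terminals contains a terminal or a non-nullable non-terminal.
Nullable = { 'F' }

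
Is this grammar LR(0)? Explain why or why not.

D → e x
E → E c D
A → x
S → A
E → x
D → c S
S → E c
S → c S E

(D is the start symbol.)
No. Reduce-reduce conflict: [A → x .] and [E → x .]

A grammar is LR(0) if no state in the canonical LR(0) collection has:
  - both a shift item (dot before a terminal) and a complete item (shift-reduce conflict), or
  - two or more complete items (reduce-reduce conflict; the accept item [D' → D .] counts as a complete item here).

Augment with D' → D and build the canonical LR(0) collection (I0 = CLOSURE({[D' → . D]}), then GOTO on every symbol after a dot until no new states appear). It has 16 states:
  I0: { [D → . c S], [D → . e x], [D' → . D] }  — shift
  I1: { [D' → D .] }  — accept
  I2: { [A → . x], [D → c . S], [E → . E c D], [E → . x], [S → . A], [S → . E c], [S → . c S E] }  — shift
  I3: { [D → e . x] }  — shift
  I4: { [D → e x .] }  — reduce
  I5: { [S → A .] }  — reduce
  I6: { [E → E . c D], [S → E . c] }  — shift
  I7: { [D → c S .] }  — reduce
  I8: { [A → . x], [E → . E c D], [E → . x], [S → . A], [S → . E c], [S → . c S E], [S → c . S E] }  — shift
  I9: { [A → x .], [E → x .] }  — 2 reduces
  I10: { [E → . E c D], [E → . x], [S → c S . E] }  — shift
  I11: { [E → E . c D], [S → c S E .] }  — shift, reduce
  I12: { [E → x .] }  — reduce
  I13: { [D → . c S], [D → . e x], [E → E c . D] }  — shift
  I14: { [E → E c D .] }  — reduce
  I15: { [D → . c S], [D → . e x], [E → E c . D], [S → E c .] }  — shift, reduce

Conflict in state I9:
  Reduce-reduce conflict: [A → x .] and [E → x .]
So the grammar is NOT LR(0).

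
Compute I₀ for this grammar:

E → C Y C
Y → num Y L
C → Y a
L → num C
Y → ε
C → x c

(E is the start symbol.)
First, augment the grammar with E' → E
I₀ = CLOSURE({ [E' → . E] }):
  [E' → . E] has the dot before E: add [E → . C Y C]
  [E → . C Y C] has the dot before C: add [C → . Y a], [C → . x c]
  [C → . Y a] has the dot before Y: add [Y → . num Y L], [Y → .]
No further items can be added.

I₀ = { [C → . Y a], [C → . x c], [E → . C Y C], [E' → . E], [Y → . num Y L], [Y → .] }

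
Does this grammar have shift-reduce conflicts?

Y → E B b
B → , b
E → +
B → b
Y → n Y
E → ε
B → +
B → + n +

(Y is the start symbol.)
Augment with Y' → Y and build the canonical LR(0) collection (I0 = CLOSURE({[Y' → . Y]}), then GOTO on every symbol after a dot until no new states appear). It has 14 states:
  I0: { [E → . +], [E → .], [Y → . E B b], [Y → . n Y], [Y' → . Y] }  — shift, reduce
  I1: { [E → + .] }  — reduce
  I2: { [B → . + n +], [B → . +], [B → . , b], [B → . b], [Y → E . B b] }  — shift
  I3: { [Y' → Y .] }  — accept
  I4: { [E → . +], [E → .], [Y → . E B b], [Y → . n Y], [Y → n . Y] }  — shift, reduce
  I5: { [Y → n Y .] }  — reduce
  I6: { [B → + . n +], [B → + .] }  — shift, reduce
  I7: { [B → , . b] }  — shift
  I8: { [Y → E B . b] }  — shift
  I9: { [B → b .] }  — reduce
  I10: { [Y → E B b .] }  — reduce
  I11: { [B → , b .] }  — reduce
  I12: { [B → + n . +] }  — shift
  I13: { [B → + n + .] }  — reduce

I0 contains reduce item [E → .] and shift items [E → . +], [Y → . n Y] — shift-reduce conflict.
I4 contains reduce item [E → .] and shift items [E → . +], [Y → . n Y] — shift-reduce conflict.
I6 contains reduce item [B → + .] and shift item [B → + . n +] — shift-reduce conflict.

Answer: Yes — I0: [E → .] vs [E → . +]; I4: [E → .] vs [E → . +]; I6: [B → + .] vs [B → + . n +]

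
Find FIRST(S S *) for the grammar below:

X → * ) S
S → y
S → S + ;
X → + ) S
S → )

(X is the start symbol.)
{ ')', 'y' }

FIRST sets of the non-terminals involved (from the grammar, by fixed-point iteration):
  FIRST(S) = { ')', 'y' }

To compute FIRST(S S *), process the symbols left to right:
Symbol S is a non-terminal. Add FIRST(S) \ {ε} = { ')', 'y' }
S is not nullable (ε ∉ FIRST(S)), so stop here.
FIRST(S S *) = { ')', 'y' }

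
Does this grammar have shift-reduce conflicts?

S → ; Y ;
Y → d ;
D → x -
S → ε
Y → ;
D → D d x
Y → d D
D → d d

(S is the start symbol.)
A shift-reduce conflict occurs when an LR(0) state has both:
  - a complete (reduce) item [A → α .] (dot at the end), and
  - a shift item [B → β . c γ] (dot before a terminal).

Augment with S' → S and build the canonical LR(0) collection (I0 = CLOSURE({[S' → . S]}), then GOTO on every symbol after a dot until no new states appear). It has 15 states:
  I0: { [S → . ; Y ;], [S → .], [S' → . S] }  — shift, reduce
  I1: { [S → ; . Y ;], [Y → . ;], [Y → . d ;], [Y → . d D] }  — shift
  I2: { [S' → S .] }  — accept
  I3: { [Y → ; .] }  — reduce
  I4: { [S → ; Y . ;] }  — shift
  I5: { [D → . D d x], [D → . d d], [D → . x -], [Y → d . ;], [Y → d . D] }  — shift
  I6: { [Y → d ; .] }  — reduce
  I7: { [D → D . d x], [Y → d D .] }  — shift, reduce
  I8: { [D → d . d] }  — shift
  I9: { [D → x . -] }  — shift
  I10: { [D → x - .] }  — reduce
  I11: { [D → d d .] }  — reduce
  I12: { [D → D d . x] }  — shift
  I13: { [D → D d x .] }  — reduce
  I14: { [S → ; Y ; .] }  — reduce

I0 contains reduce item [S → .] and shift item [S → . ; Y ;] — shift-reduce conflict.
I7 contains reduce item [Y → d D .] and shift item [D → D . d x] — shift-reduce conflict.

Answer: Yes — I0: [S → .] vs [S → . ; Y ;]; I7: [Y → d D .] vs [D → D . d x]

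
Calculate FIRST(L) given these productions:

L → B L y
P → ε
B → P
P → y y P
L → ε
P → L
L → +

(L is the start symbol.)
To compute FIRST(L), examine every production with L on the left-hand side, reading each right-hand side left to right until a non-nullable symbol is reached.

FIRST sets of the other non-terminals involved (by the same procedure, iterated to a fixed point):
  FIRST(B) = { '+', 'y', ε }

From L → B L y:
  - B is a non-terminal: add FIRST(B) \ {ε} = { '+', 'y' }
    B is nullable, so continue to the next symbol
  - L is the symbol being defined: contributes nothing new
    L is nullable, so continue to the next symbol
  - y is a terminal: add 'y' and stop
From L → ε:
  - ε-production, so ε ∈ FIRST(L)
From L → +:
  - '+' is a terminal: add '+' and stop

Collecting: FIRST(L) = { '+', 'y', ε }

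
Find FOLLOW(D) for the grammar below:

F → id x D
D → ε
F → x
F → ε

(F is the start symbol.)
{ $ }

To compute FOLLOW(D), find every occurrence of D on a right-hand side N → α D β: add FIRST(β) \ {ε}, and if β is empty or nullable also add FOLLOW(N). Iterate to a fixed point.

In F → id x D: D is at the end, add FOLLOW(F)

The FOLLOW sets referred to above (computed the same way, to a fixed point):
  FOLLOW(F) = { $ }

Taking the union: FOLLOW(D) = { $ }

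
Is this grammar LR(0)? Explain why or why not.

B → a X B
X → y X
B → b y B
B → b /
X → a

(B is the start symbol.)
Yes, the grammar is LR(0)

Augment with B' → B and build the canonical LR(0) collection (I0 = CLOSURE({[B' → . B]}), then GOTO on every symbol after a dot until no new states appear). It has 12 states:
  I0: { [B → . a X B], [B → . b /], [B → . b y B], [B' → . B] }  — shift
  I1: { [B' → B .] }  — accept
  I2: { [B → a . X B], [X → . a], [X → . y X] }  — shift
  I3: { [B → b . /], [B → b . y B] }  — shift
  I4: { [B → b / .] }  — reduce
  I5: { [B → . a X B], [B → . b /], [B → . b y B], [B → b y . B] }  — shift
  I6: { [B → b y B .] }  — reduce
  I7: { [B → . a X B], [B → . b /], [B → . b y B], [B → a X . B] }  — shift
  I8: { [X → a .] }  — reduce
  I9: { [X → . a], [X → . y X], [X → y . X] }  — shift
  I10: { [X → y X .] }  — reduce
  I11: { [B → a X B .] }  — reduce

Every state is either a pure shift/goto state or contains exactly one complete item and nothing to shift — no conflicts. The grammar is LR(0).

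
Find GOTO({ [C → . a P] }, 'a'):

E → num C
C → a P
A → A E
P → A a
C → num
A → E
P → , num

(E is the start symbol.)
GOTO(I, 'a') = CLOSURE({ [A → αX.β] : [A → α.Xβ] ∈ I, X = 'a' })

Items with dot before 'a', with the dot advanced:
  [C → . a P] → [C → a . P]
Closure of the advanced items:
  [C → a . P] has the dot before P: add [P → . A a], [P → . , num]
  [P → . A a] has the dot before A: add [A → . A E], [A → . E]
  [A → . E] has the dot before E: add [E → . num C]

GOTO = { [A → . A E], [A → . E], [C → a . P], [E → . num C], [P → . , num], [P → . A a] }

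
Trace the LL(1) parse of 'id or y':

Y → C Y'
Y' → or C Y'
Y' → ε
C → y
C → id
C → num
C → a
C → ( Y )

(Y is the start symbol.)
Stack is shown with the top on the left.

Stack      Input      Action
----------------------------
Y $        id or y $  output Y → C Y'
C Y' $     id or y $  output C → id
id Y' $    id or y $  match 'id'
Y' $       or y $     output Y' → or C Y'
or C Y' $  or y $     match 'or'
C Y' $     y $        output C → y
y Y' $     y $        match 'y'
Y' $       $          output Y' → ε
$          $          accept

The string is accepted.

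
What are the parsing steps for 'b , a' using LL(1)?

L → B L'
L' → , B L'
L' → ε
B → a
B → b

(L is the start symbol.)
Stack is shown with the top on the left.

Stack     Input    Action
-------------------------
L $       b , a $  output L → B L'
B L' $    b , a $  output B → b
b L' $    b , a $  match 'b'
L' $      , a $    output L' → , B L'
, B L' $  , a $    match ','
B L' $    a $      output B → a
a L' $    a $      match 'a'
L' $      $        output L' → ε
$         $        accept

The string is accepted.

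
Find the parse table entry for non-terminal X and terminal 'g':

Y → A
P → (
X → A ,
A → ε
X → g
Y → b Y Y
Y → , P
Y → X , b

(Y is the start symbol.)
X → g

To find M[X, 'g'], we find productions for X where 'g' is in the predict set (PREDICT(N → α) = (FIRST(α) \ {ε}) ∪ (FOLLOW(N) if α ⇒* ε)).

Relevant sets:
  FIRST(A) = { ε }

X → A ,: PREDICT = { ',' }
X → g: PREDICT = { 'g' }
  'g' is in predict set, so this production goes in M[X, 'g']

M[X, 'g'] = X → g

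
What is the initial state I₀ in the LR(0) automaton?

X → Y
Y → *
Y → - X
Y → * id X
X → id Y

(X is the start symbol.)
First, augment the grammar with X' → X
I₀ = CLOSURE({ [X' → . X] }):
  [X' → . X] has the dot before X: add [X → . Y], [X → . id Y]
  [X → . Y] has the dot before Y: add [Y → . *], [Y → . - X], [Y → . * id X]
No further items can be added.

I₀ = { [X → . Y], [X → . id Y], [X' → . X], [Y → . * id X], [Y → . *], [Y → . - X] }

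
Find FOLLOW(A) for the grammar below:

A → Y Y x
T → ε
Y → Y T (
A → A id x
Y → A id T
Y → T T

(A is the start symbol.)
{ $, 'id' }

A is the start symbol, so $ ∈ FOLLOW(A).
In A → A id x: A is followed by id x, add FIRST(id x) \ {ε} = { 'id' }
In Y → A id T: A is followed by id T, add FIRST(id T) \ {ε} = { 'id' }

Taking the union: FOLLOW(A) = { $, 'id' }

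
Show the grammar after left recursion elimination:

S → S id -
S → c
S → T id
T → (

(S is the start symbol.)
S is directly left-recursive. The standard transformation for
  A → A α₁ | ... | A α_m | β₁ | ... | β_n
is
  A  → β₁ A' | ... | β_n A'
  A' → α₁ A' | ... | α_m A' | ε

S → c becomes S → c S'
S → T id becomes S → T id S'
S → S id - becomes S' → id - S'
Add S' → ε

Productions for other non-terminals are unchanged:
  T → (

Resulting grammar:
S → c S'
S → T id S'
S' → id - S'
S' → ε
T → (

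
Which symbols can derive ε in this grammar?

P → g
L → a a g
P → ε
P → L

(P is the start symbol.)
A non-terminal is nullable if it can derive ε (the empty string): either it has an ε-production, or it has a production whose right-hand side consists entirely of nullable non-terminals.

ε-productions: P → ε
So P is immediately nullable.
No further non-terminal can be added: every production for the remaining non-terminals contains a terminal or a non-nullable non-terminal.
Nullable = { 'P' }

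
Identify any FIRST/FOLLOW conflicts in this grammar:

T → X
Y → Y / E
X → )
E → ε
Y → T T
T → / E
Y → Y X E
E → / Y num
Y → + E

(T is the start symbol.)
Nullable non-terminals: E.

E: nullable alternative(s) E → ε; FOLLOW(E) = { $, ')', '/', 'num' }
  E → ε: FIRST \ {ε} = { } — this is the only nullable alternative, skip
  E → / Y num: FIRST \ {ε} = { '/' } — overlaps FOLLOW(E) on { '/' }: CONFLICT

T, X, Y have no nullable alternative, so no FIRST/FOLLOW check is needed there.

So the grammar has 1 FIRST/FOLLOW conflict (marked CONFLICT above).

Answer: Yes. E → '/' Y num with FOLLOW(E) on { '/' }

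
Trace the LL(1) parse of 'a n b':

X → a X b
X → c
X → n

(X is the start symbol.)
LL(1) parsing maintains a stack (initially the start symbol over $) and the input. At each step: if the stack top is a terminal, match it against the current input token; if it is a non-terminal N, replace it with the RHS of M[N, lookahead] (the unique production whose predict set contains the lookahead).

Stack is shown with the top on the left.

Stack    Input    Action
------------------------
X $      a n b $  output X → a X b
a X b $  a n b $  match 'a'
X b $    n b $    output X → n
n b $    n b $    match 'n'
b $      b $      match 'b'
$        $        accept

The string is accepted.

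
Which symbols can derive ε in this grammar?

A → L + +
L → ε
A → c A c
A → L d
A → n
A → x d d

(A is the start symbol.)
{ 'L' }

ε-productions: L → ε
So L is immediately nullable.
No further non-terminal can be added: every production for the remaining non-terminals contains a terminal or a non-nullable non-terminal.
Nullable = { 'L' }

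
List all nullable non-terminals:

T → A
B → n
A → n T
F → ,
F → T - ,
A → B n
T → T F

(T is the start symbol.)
A non-terminal is nullable if it can derive ε (the empty string): either it has an ε-production, or it has a production whose right-hand side consists entirely of nullable non-terminals.

There are no ε-productions, so no non-terminal can derive ε.
No non-terminals are nullable.

Answer: None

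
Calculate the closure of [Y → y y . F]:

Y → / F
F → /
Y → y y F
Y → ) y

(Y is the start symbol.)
{ [F → . /], [Y → y y . F] }

To compute CLOSURE, for each item [A → α.Bβ] where B is a non-terminal, add [B → .γ] for all productions B → γ; repeat for the newly added items until nothing changes.

Start with: [Y → y y . F]
  [Y → y y . F] has the dot before F: add [F → . /]
No further items can be added.

CLOSURE = { [F → . /], [Y → y y . F] }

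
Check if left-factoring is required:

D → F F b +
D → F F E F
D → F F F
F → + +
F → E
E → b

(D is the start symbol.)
Yes, D has productions with common prefix 'F F'

Left-factoring is needed when two productions for the same non-terminal
share a common prefix on the right-hand side.

Productions for D:
  D → F F b +
  D → F F E F
  D → F F F
Productions for F:
  F → + +
  F → E

Found common prefix 'F F' in productions for D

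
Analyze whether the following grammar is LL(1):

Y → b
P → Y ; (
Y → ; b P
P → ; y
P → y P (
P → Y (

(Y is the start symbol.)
Relevant sets:
  FIRST(Y) = { ';', 'b' }

For Y:
  PREDICT(Y → b) = { 'b' }
  PREDICT(Y → ';' b P) = { ';' }
For P:
  PREDICT(P → Y ';' '(') = { ';', 'b' }
  PREDICT(P → ';' y) = { ';' }
  PREDICT(P → y P '(') = { 'y' }
  PREDICT(P → Y '(') = { ';', 'b' }

Conflict found: Predict set conflict for P: { ';' }
The grammar is NOT LL(1).

Answer: No. Predict set conflict for P: { ';' }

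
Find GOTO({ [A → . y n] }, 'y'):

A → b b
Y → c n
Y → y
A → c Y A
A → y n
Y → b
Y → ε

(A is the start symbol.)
GOTO(I, 'y') = CLOSURE({ [A → αX.β] : [A → α.Xβ] ∈ I, X = 'y' })

Items with dot before 'y', with the dot advanced:
  [A → . y n] → [A → y . n]
Closure adds nothing (no advanced item has the dot before a non-terminal).

GOTO = { [A → y . n] }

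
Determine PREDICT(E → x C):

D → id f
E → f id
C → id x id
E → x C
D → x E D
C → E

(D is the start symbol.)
PREDICT(E → x C) = (FIRST(RHS) \ {ε}) ∪ (FOLLOW(E) if ε ∈ FIRST(RHS), i.e. RHS ⇒* ε)
FIRST(x C) = { 'x' }
ε ∉ FIRST(x C), so FOLLOW(E) is not added.
PREDICT(E → x C) = { 'x' }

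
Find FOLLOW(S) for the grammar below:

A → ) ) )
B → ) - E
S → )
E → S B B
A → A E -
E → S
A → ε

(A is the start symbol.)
{ ')', '-' }

To compute FOLLOW(S), find every occurrence of S on a right-hand side N → α S β: add FIRST(β) \ {ε}, and if β is empty or nullable also add FOLLOW(N). Iterate to a fixed point.

In E → S B B: S is followed by B B, add FIRST(B B) \ {ε} = { ')' }
In E → S: S is at the end, add FOLLOW(E)

The FOLLOW sets referred to above (computed the same way, to a fixed point):
  FOLLOW(E) = { ')', '-' }

Taking the union: FOLLOW(S) = { ')', '-' }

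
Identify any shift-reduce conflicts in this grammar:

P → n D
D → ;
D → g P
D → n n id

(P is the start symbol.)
No shift-reduce conflicts

A shift-reduce conflict occurs when an LR(0) state has both:
  - a complete (reduce) item [A → α .] (dot at the end), and
  - a shift item [B → β . c γ] (dot before a terminal).

Augment with P' → P and build the canonical LR(0) collection (I0 = CLOSURE({[P' → . P]}), then GOTO on every symbol after a dot until no new states appear). It has 10 states:
  I0: { [P → . n D], [P' → . P] }  — shift
  I1: { [P' → P .] }  — accept
  I2: { [D → . ;], [D → . g P], [D → . n n id], [P → n . D] }  — shift
  I3: { [D → ; .] }  — reduce
  I4: { [P → n D .] }  — reduce
  I5: { [D → g . P], [P → . n D] }  — shift
  I6: { [D → n . n id] }  — shift
  I7: { [D → n n . id] }  — shift
  I8: { [D → n n id .] }  — reduce
  I9: { [D → g P .] }  — reduce

No state contains both a complete item and a shift item.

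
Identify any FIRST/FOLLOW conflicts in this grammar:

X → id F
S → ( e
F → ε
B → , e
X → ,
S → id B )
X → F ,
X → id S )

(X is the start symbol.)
A FIRST/FOLLOW conflict occurs when a non-terminal N has a nullable alternative N → β (β ⇒* ε) and another alternative N → α with FIRST(α) ∩ FOLLOW(N) ≠ ∅: on such a lookahead the parser cannot decide between expanding α and letting N vanish via β.

Nullable non-terminals: F.
F has a nullable alternative but only one production, so nothing to check.

B, S, X have no nullable alternative, so no FIRST/FOLLOW check is needed there.

No FIRST/FOLLOW conflicts found.

Answer: No FIRST/FOLLOW conflicts.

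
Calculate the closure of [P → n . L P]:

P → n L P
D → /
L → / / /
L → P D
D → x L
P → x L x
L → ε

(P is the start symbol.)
{ [L → . / / /], [L → . P D], [L → .], [P → . n L P], [P → . x L x], [P → n . L P] }

To compute CLOSURE, for each item [A → α.Bβ] where B is a non-terminal, add [B → .γ] for all productions B → γ; repeat for the newly added items until nothing changes.

Start with: [P → n . L P]
  [P → n . L P] has the dot before L: add [L → . / / /], [L → . P D], [L → .]
  [L → . P D] has the dot before P: add [P → . n L P], [P → . x L x]
No further items can be added.

CLOSURE = { [L → . / / /], [L → . P D], [L → .], [P → . n L P], [P → . x L x], [P → n . L P] }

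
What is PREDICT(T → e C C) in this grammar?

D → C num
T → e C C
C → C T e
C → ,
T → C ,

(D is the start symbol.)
{ 'e' }

PREDICT(T → e C C) = (FIRST(RHS) \ {ε}) ∪ (FOLLOW(T) if ε ∈ FIRST(RHS), i.e. RHS ⇒* ε)
FIRST(e C C) = { 'e' }
ε ∉ FIRST(e C C), so FOLLOW(T) is not added.
PREDICT(T → e C C) = { 'e' }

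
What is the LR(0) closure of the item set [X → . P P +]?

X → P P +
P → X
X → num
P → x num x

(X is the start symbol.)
To compute CLOSURE, for each item [A → α.Bβ] where B is a non-terminal, add [B → .γ] for all productions B → γ; repeat for the newly added items until nothing changes.

Start with: [X → . P P +]
  [X → . P P +] has the dot before P: add [P → . X], [P → . x num x]
  [P → . X] has the dot before X: add [X → . num]
No further items can be added.

CLOSURE = { [P → . X], [P → . x num x], [X → . P P +], [X → . num] }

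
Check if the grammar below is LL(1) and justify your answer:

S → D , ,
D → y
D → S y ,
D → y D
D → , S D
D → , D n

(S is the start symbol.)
A grammar is LL(1) if for each non-terminal N with multiple productions, the predict sets of those productions are pairwise disjoint, where PREDICT(N → α) = (FIRST(α) \ {ε}) ∪ (FOLLOW(N) if α ⇒* ε).

Relevant sets:
  FIRST(S) = { ',', 'y' }

For D:
  PREDICT(D → y) = { 'y' }
  PREDICT(D → S y ',') = { ',', 'y' }
  PREDICT(D → y D) = { 'y' }
  PREDICT(D → ',' S D) = { ',' }
  PREDICT(D → ',' D n) = { ',' }
S has a single production, so nothing to check there.

Conflict found: Predict set conflict for D: { 'y' }
The grammar is NOT LL(1).

Answer: No. Predict set conflict for D: { 'y' }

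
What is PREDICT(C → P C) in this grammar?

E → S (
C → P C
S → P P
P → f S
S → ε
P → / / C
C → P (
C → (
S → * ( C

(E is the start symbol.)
{ '/', 'f' }

PREDICT(C → P C) = (FIRST(RHS) \ {ε}) ∪ (FOLLOW(C) if ε ∈ FIRST(RHS), i.e. RHS ⇒* ε)
FIRST(P) = { '/', 'f' }
FIRST(P C) = { '/', 'f' }
ε ∉ FIRST(P C), so FOLLOW(C) is not added.
PREDICT(C → P C) = { '/', 'f' }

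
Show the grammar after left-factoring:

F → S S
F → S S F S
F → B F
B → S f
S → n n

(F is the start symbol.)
F → S S F'
F' → ε
F' → F S
F → B F
B → S f
S → n n

Left-factoring transforms A → αβ₁ | αβ₂ into A → αA' and A' → β₁ | β₂
(α is the longest common prefix among the alternatives). Repeat until
no nonterminal has two alternatives with a common prefix.

Round 1: F has alternatives sharing prefix 'S S'. Introduce F': F → S S F'
  Add: F' → ε
  Add: F' → F S

No remaining common prefixes — done.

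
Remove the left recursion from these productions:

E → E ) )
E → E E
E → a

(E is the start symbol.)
E is directly left-recursive. The standard transformation for
  A → A α₁ | ... | A α_m | β₁ | ... | β_n
is
  A  → β₁ A' | ... | β_n A'
  A' → α₁ A' | ... | α_m A' | ε

E → a becomes E → a E'
E → E ) ) becomes E' → ) ) E'
E → E E becomes E' → E E'
Add E' → ε

Resulting grammar:
E → a E'
E' → ) ) E'
E' → E E'
E' → ε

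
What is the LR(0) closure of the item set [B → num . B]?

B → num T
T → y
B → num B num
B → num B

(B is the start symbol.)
Start with: [B → num . B]
  [B → num . B] has the dot before B: add [B → . num T], [B → . num B num], [B → . num B]
No further items can be added.

CLOSURE = { [B → . num B num], [B → . num B], [B → . num T], [B → num . B] }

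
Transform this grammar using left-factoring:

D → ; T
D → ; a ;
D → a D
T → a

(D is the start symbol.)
D → ; D'
D' → T
D' → a ;
D → a D
T → a

Left-factoring transforms A → αβ₁ | αβ₂ into A → αA' and A' → β₁ | β₂
(α is the longest common prefix among the alternatives). Repeat until
no nonterminal has two alternatives with a common prefix.

Round 1: D has alternatives sharing prefix ';'. Introduce D': D → ; D'
  Add: D' → T
  Add: D' → a ;

No remaining common prefixes — done.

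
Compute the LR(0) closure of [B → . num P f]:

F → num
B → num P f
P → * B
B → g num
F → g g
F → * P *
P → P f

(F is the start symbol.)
To compute CLOSURE, for each item [A → α.Bβ] where B is a non-terminal, add [B → .γ] for all productions B → γ; repeat for the newly added items until nothing changes.

Start with: [B → . num P f]
The dot precedes the terminal num, so nothing is added.

CLOSURE = { [B → . num P f] }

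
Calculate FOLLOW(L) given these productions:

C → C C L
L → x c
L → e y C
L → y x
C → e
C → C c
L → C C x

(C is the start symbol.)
To compute FOLLOW(L), find every occurrence of L on a right-hand side N → α L β: add FIRST(β) \ {ε}, and if β is empty or nullable also add FOLLOW(N). Iterate to a fixed point.

In C → C C L: L is at the end, add FOLLOW(C)

The FOLLOW sets referred to above (computed the same way, to a fixed point):
  FOLLOW(C) = { $, 'c', 'e', 'x', 'y' }

Taking the union: FOLLOW(L) = { $, 'c', 'e', 'x', 'y' }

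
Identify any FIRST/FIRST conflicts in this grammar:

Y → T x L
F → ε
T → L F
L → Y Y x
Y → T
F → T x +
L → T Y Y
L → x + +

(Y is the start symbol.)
Yes. Y → T x L / Y → T on { 'x' }; L → Y Y x / L → T Y Y on { 'x' }; L → Y Y x / L → x '+' '+' on { 'x' }; L → T Y Y / L → x '+' '+' on { 'x' }

FIRST sets of the non-terminals at (or reachable through a nullable prefix from) the front of some alternative:
  FIRST(T) = { 'x' }
  FIRST(Y) = { 'x' }

Productions for Y:
  Y → T x L: FIRST = { 'x' }
  Y → T: FIRST = { 'x' }
Productions for F:
  F → ε: FIRST = { ε }
  F → T x +: FIRST = { 'x' }
Productions for L:
  L → Y Y x: FIRST = { 'x' }
  L → T Y Y: FIRST = { 'x' }
  L → x + +: FIRST = { 'x' }
T has only one production, so no FIRST/FIRST conflict is possible there.

Conflict for Y: Y → T x L and Y → T
  Overlap: { 'x' }
Conflict for L: L → Y Y x and L → T Y Y
  Overlap: { 'x' }
Conflict for L: L → Y Y x and L → x + +
  Overlap: { 'x' }
Conflict for L: L → T Y Y and L → x + +
  Overlap: { 'x' }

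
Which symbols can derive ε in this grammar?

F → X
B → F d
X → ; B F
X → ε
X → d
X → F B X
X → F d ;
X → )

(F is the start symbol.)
{ 'F', 'X' }

A non-terminal is nullable if it can derive ε (the empty string): either it has an ε-production, or it has a production whose right-hand side consists entirely of nullable non-terminals.

ε-productions: X → ε
So X is immediately nullable.
F → X: every symbol on the right is nullable, so F is nullable too.
No further non-terminal can be added: every production for the remaining non-terminals contains a terminal or a non-nullable non-terminal.
Nullable = { 'F', 'X' }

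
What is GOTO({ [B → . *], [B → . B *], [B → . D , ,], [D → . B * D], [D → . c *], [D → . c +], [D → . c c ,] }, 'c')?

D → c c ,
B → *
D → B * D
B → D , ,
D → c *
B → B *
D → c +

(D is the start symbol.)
{ [D → c . *], [D → c . +], [D → c . c ,] }

GOTO(I, 'c') = CLOSURE({ [A → αX.β] : [A → α.Xβ] ∈ I, X = 'c' })

Items with dot before 'c', with the dot advanced:
  [D → . c *] → [D → c . *]
  [D → . c +] → [D → c . +]
  [D → . c c ,] → [D → c . c ,]
Closure adds nothing (no advanced item has the dot before a non-terminal).

GOTO = { [D → c . *], [D → c . +], [D → c . c ,] }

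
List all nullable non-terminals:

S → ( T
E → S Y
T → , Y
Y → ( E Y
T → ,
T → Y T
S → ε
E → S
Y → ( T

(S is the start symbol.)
{ 'E', 'S' }

A non-terminal is nullable if it can derive ε (the empty string): either it has an ε-production, or it has a production whose right-hand side consists entirely of nullable non-terminals.

ε-productions: S → ε
So S is immediately nullable.
E → S: every symbol on the right is nullable, so E is nullable too.
No further non-terminal can be added: every production for the remaining non-terminals contains a terminal or a non-nullable non-terminal.
Nullable = { 'E', 'S' }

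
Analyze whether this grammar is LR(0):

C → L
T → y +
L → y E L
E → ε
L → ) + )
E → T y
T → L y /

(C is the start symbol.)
No. Shift-reduce conflict between [E → .] and [L → . ) + )]

A grammar is LR(0) if no state in the canonical LR(0) collection has:
  - both a shift item (dot before a terminal) and a complete item (shift-reduce conflict), or
  - two or more complete items (reduce-reduce conflict; the accept item [C' → C .] counts as a complete item here).

Augment with C' → C and build the canonical LR(0) collection (I0 = CLOSURE({[C' → . C]}), then GOTO on every symbol after a dot until no new states appear). It has 16 states:
  I0: { [C → . L], [C' → . C], [L → . ) + )], [L → . y E L] }  — shift
  I1: { [L → ) . + )] }  — shift
  I2: { [C' → C .] }  — accept
  I3: { [C → L .] }  — reduce
  I4: { [E → . T y], [E → .], [L → . ) + )], [L → . y E L], [L → y . E L], [T → . L y /], [T → . y +] }  — shift, reduce
  I5: { [L → . ) + )], [L → . y E L], [L → y E . L] }  — shift
  I6: { [T → L . y /] }  — shift
  I7: { [E → T . y] }  — shift
  I8: { [E → . T y], [E → .], [L → . ) + )], [L → . y E L], [L → y . E L], [T → . L y /], [T → . y +], [T → y . +] }  — shift, reduce
  I9: { [T → y + .] }  — reduce
  I10: { [E → T y .] }  — reduce
  I11: { [T → L y . /] }  — shift
  I12: { [T → L y / .] }  — reduce
  I13: { [L → y E L .] }  — reduce
  I14: { [L → ) + . )] }  — shift
  I15: { [L → ) + ) .] }  — reduce

Conflict in state I4:
  Shift-reduce conflict between [E → .] and [L → . ) + )]
So the grammar is NOT LR(0).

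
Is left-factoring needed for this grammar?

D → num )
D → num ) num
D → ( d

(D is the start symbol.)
Yes, D has productions with common prefix 'num )'

Left-factoring is needed when two productions for the same non-terminal
share a common prefix on the right-hand side.

Productions for D:
  D → num )
  D → num ) num
  D → ( d

Found common prefix 'num )' in productions for D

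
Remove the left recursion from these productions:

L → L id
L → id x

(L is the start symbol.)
L is directly left-recursive. The standard transformation for
  A → A α₁ | ... | A α_m | β₁ | ... | β_n
is
  A  → β₁ A' | ... | β_n A'
  A' → α₁ A' | ... | α_m A' | ε

L → id x becomes L → id x L'
L → L id becomes L' → id L'
Add L' → ε

Resulting grammar:
L → id x L'
L' → id L'
L' → ε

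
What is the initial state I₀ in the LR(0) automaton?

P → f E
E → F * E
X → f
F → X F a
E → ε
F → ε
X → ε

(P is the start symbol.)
First, augment the grammar with P' → P
I₀ = CLOSURE({ [P' → . P] }):
  [P' → . P] has the dot before P: add [P → . f E]
No further items can be added.

I₀ = { [P → . f E], [P' → . P] }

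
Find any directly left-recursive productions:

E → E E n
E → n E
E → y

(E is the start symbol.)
Direct left recursion occurs when N → N α for some non-terminal N (the right-hand side begins with the left-hand side itself).

E → E E n: LEFT RECURSIVE (starts with E)
E → n E: starts with n
E → y: starts with y

The grammar has direct left recursion on: E.

Answer: Yes, E is left-recursive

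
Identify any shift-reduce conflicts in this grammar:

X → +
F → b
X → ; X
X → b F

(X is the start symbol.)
No shift-reduce conflicts

A shift-reduce conflict occurs when an LR(0) state has both:
  - a complete (reduce) item [A → α .] (dot at the end), and
  - a shift item [B → β . c γ] (dot before a terminal).

Augment with X' → X and build the canonical LR(0) collection (I0 = CLOSURE({[X' → . X]}), then GOTO on every symbol after a dot until no new states appear). It has 8 states:
  I0: { [X → . +], [X → . ; X], [X → . b F], [X' → . X] }  — shift
  I1: { [X → + .] }  — reduce
  I2: { [X → . +], [X → . ; X], [X → . b F], [X → ; . X] }  — shift
  I3: { [X' → X .] }  — accept
  I4: { [F → . b], [X → b . F] }  — shift
  I5: { [X → b F .] }  — reduce
  I6: { [F → b .] }  — reduce
  I7: { [X → ; X .] }  — reduce

No state contains both a complete item and a shift item.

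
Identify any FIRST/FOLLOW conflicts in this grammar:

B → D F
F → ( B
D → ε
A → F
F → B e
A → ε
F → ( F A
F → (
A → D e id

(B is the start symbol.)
A FIRST/FOLLOW conflict occurs when a non-terminal N has a nullable alternative N → β (β ⇒* ε) and another alternative N → α with FIRST(α) ∩ FOLLOW(N) ≠ ∅: on such a lookahead the parser cannot decide between expanding α and letting N vanish via β.

Nullable non-terminals: A, D.
FIRST sets used below: FIRST(F) = { '(' }, FIRST(D) = { ε }

A: nullable alternative(s) A → ε; FOLLOW(A) = { $, '(', 'e' }
  A → F: FIRST \ {ε} = { '(' } — overlaps FOLLOW(A) on { '(' }: CONFLICT
  A → ε: FIRST \ {ε} = { } — this is the only nullable alternative, skip
  A → D e id: FIRST \ {ε} = { 'e' } — overlaps FOLLOW(A) on { 'e' }: CONFLICT
D has a nullable alternative but only one production, so nothing to check.

B, F have no nullable alternative, so no FIRST/FOLLOW check is needed there.

So the grammar has 2 FIRST/FOLLOW conflicts (marked CONFLICT above).

Answer: Yes. A → F with FOLLOW(A) on { '(' }; A → D e id with FOLLOW(A) on { 'e' }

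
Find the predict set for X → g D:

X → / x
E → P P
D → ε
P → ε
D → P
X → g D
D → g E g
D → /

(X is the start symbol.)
{ 'g' }

PREDICT(X → g D) = (FIRST(RHS) \ {ε}) ∪ (FOLLOW(X) if ε ∈ FIRST(RHS), i.e. RHS ⇒* ε)
FIRST(g D) = { 'g' }
ε ∉ FIRST(g D), so FOLLOW(X) is not added.
PREDICT(X → g D) = { 'g' }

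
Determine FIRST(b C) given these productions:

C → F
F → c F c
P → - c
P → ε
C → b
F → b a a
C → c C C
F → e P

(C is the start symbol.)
{ 'b' }

To compute FIRST(b C), process the symbols left to right:
Symbol b is a terminal. Add 'b' and stop.
FIRST(b C) = { 'b' }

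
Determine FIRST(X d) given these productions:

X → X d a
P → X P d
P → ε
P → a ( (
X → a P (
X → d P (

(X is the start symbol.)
FIRST sets of the non-terminals involved (from the grammar, by fixed-point iteration):
  FIRST(X) = { 'a', 'd' }

To compute FIRST(X d), process the symbols left to right:
Symbol X is a non-terminal. Add FIRST(X) \ {ε} = { 'a', 'd' }
X is not nullable (ε ∉ FIRST(X)), so stop here.
FIRST(X d) = { 'a', 'd' }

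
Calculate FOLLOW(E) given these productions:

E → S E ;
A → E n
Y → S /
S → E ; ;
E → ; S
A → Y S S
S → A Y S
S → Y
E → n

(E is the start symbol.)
E is the start symbol, so $ ∈ FOLLOW(E).
In E → S E ;: E is followed by ';', add FIRST(';') \ {ε} = { ';' }
In A → E n: E is followed by n, add FIRST(n) \ {ε} = { 'n' }
In S → E ; ;: E is followed by ';' ';', add FIRST(';' ';') \ {ε} = { ';' }

Taking the union: FOLLOW(E) = { $, ';', 'n' }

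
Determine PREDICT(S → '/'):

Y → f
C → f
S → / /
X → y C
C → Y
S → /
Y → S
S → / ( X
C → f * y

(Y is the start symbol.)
{ '/' }

PREDICT(S → '/') = (FIRST(RHS) \ {ε}) ∪ (FOLLOW(S) if ε ∈ FIRST(RHS), i.e. RHS ⇒* ε)
FIRST('/') = { '/' }
ε ∉ FIRST('/'), so FOLLOW(S) is not added.
PREDICT(S → '/') = { '/' }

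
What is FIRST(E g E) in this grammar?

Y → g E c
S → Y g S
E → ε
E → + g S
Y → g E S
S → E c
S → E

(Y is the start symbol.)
{ '+', 'g' }

FIRST sets of the non-terminals involved (from the grammar, by fixed-point iteration):
  FIRST(E) = { '+', ε }

To compute FIRST(E g E), process the symbols left to right:
Symbol E is a non-terminal. Add FIRST(E) \ {ε} = { '+' }
E is nullable (ε ∈ FIRST(E)), continue to the next symbol.
Symbol g is a terminal. Add 'g' and stop.
FIRST(E g E) = { '+', 'g' }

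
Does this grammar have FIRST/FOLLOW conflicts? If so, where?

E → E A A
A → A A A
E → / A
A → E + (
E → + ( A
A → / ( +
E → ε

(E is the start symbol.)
Nullable non-terminals: E.
FIRST sets used below: FIRST(E) = { '+', '/', ε }, FIRST(A) = { '+', '/' }

E: nullable alternative(s) E → ε; FOLLOW(E) = { $, '+', '/' }
  E → E A A: FIRST \ {ε} = { '+', '/' } — overlaps FOLLOW(E) on { '+', '/' }: CONFLICT
  E → / A: FIRST \ {ε} = { '/' } — overlaps FOLLOW(E) on { '/' }: CONFLICT
  E → + ( A: FIRST \ {ε} = { '+' } — overlaps FOLLOW(E) on { '+' }: CONFLICT
  E → ε: FIRST \ {ε} = { } — this is the only nullable alternative, skip

A has no nullable alternative, so no FIRST/FOLLOW check is needed there.

So the grammar has 3 FIRST/FOLLOW conflicts (marked CONFLICT above).

Answer: Yes. E → E A A with FOLLOW(E) on { '+', '/' }; E → '/' A with FOLLOW(E) on { '/' }; E → '+' '(' A with FOLLOW(E) on { '+' }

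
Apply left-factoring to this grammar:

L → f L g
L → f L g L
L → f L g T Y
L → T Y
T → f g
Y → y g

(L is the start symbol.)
Left-factoring transforms A → αβ₁ | αβ₂ into A → αA' and A' → β₁ | β₂
(α is the longest common prefix among the alternatives). Repeat until
no nonterminal has two alternatives with a common prefix.

Round 1: L has alternatives sharing prefix 'f L g'. Introduce L': L → f L g L'
  Add: L' → ε
  Add: L' → L
  Add: L' → T Y

No remaining common prefixes — done.

Resulting grammar:
L → f L g L'
L' → ε
L' → L
L' → T Y
L → T Y
T → f g
Y → y g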